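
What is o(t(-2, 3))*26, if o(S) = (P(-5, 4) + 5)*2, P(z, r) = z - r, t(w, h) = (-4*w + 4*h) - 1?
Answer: -208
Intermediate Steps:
t(w, h) = -1 - 4*w + 4*h
o(S) = -8 (o(S) = ((-5 - 1*4) + 5)*2 = ((-5 - 4) + 5)*2 = (-9 + 5)*2 = -4*2 = -8)
o(t(-2, 3))*26 = -8*26 = -208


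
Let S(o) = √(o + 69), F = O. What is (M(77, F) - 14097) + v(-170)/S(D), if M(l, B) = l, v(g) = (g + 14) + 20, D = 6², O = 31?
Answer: -14020 - 136*√105/105 ≈ -14033.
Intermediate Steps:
D = 36
F = 31
v(g) = 34 + g (v(g) = (14 + g) + 20 = 34 + g)
S(o) = √(69 + o)
(M(77, F) - 14097) + v(-170)/S(D) = (77 - 14097) + (34 - 170)/(√(69 + 36)) = -14020 - 136*√105/105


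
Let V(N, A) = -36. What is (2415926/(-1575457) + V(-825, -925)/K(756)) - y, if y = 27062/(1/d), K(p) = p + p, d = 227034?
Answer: -406543138170153301/66169194 ≈ -6.1440e+9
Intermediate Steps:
K(p) = 2*p
y = 6143994108 (y = 27062/(1/227034) = 27062*227034 = 6143994108)
(2415926/(-1575457) + V(-825, -925)/K(756)) - y = (2415926/(-1575457) - 36/(2*756)) - 1*6143994108 = (2415926*(-1/1575457) - 36/1512) - 6143994108 = (-2415926/1575457 - 36*1/1512) - 6143994108 = (-2415926/1575457 - 1/42) - 6143994108 = -103044349/66169194 - 6143994108 = -406543138170153301/66169194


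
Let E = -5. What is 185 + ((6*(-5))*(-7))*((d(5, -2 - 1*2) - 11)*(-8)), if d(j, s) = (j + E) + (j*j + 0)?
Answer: -23335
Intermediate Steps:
d(j, s) = -5 + j + j² (d(j, s) = (j - 5) + (j*j + 0) = (-5 + j) + (j² + 0) = (-5 + j) + j² = -5 + j + j²)
185 + ((6*(-5))*(-7))*((d(5, -2 - 1*2) - 11)*(-8)) = 185 + ((6*(-5))*(-7))*(((-5 + 5 + 5²) - 11)*(-8)) = 185 + (-30*(-7))*(((-5 + 5 + 25) - 11)*(-8)) = 185 + 210*((25 - 11)*(-8)) = 185 + 210*(14*(-8)) = 185 + 210*(-112) = 185 - 23520 = -23335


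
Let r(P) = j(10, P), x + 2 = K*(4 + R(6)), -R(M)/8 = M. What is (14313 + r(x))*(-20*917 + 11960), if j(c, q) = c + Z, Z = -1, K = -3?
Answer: -91374360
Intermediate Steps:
R(M) = -8*M
x = 130 (x = -2 - 3*(4 - 8*6) = -2 - 3*(4 - 48) = -2 - 3*(-44) = -2 + 132 = 130)
j(c, q) = -1 + c (j(c, q) = c - 1 = -1 + c)
r(P) = 9 (r(P) = -1 + 10 = 9)
(14313 + r(x))*(-20*917 + 11960) = (14313 + 9)*(-20*917 + 11960) = 14322*(-18340 + 11960) = 14322*(-6380) = -91374360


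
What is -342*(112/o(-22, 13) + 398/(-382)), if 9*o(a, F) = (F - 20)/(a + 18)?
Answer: -37557414/191 ≈ -1.9664e+5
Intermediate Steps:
o(a, F) = (-20 + F)/(9*(18 + a)) (o(a, F) = ((F - 20)/(a + 18))/9 = ((-20 + F)/(18 + a))/9 = (-20 + F)/(9*(18 + a)))
-342*(112/o(-22, 13) + 398/(-382)) = -342*(112/(((-20 + 13)/(9*(18 - 22)))) + 398/(-382)) = -342*(112/(((⅑)*(-7)/(-4))) + 398*(-1/382)) = -342*(112/(((⅑)*(-¼)*(-7))) - 199/191) = -342*(112/(7/36) - 199/191) = -342*(112*(36/7) - 199/191) = -342*(576 - 199/191) = -342*109817/191 = -37557414/191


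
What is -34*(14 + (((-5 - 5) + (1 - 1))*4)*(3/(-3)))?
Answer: -1836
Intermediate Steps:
-34*(14 + (((-5 - 5) + (1 - 1))*4)*(3/(-3))) = -34*(14 + ((-10 + 0)*4)*(3*(-1/3))) = -34*(14 - 10*4*(-1)) = -34*(14 - 40*(-1)) = -34*(14 + 40) = -34*54 = -1836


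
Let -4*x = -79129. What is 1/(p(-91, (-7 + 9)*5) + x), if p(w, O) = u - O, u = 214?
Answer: 4/79945 ≈ 5.0034e-5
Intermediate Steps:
p(w, O) = 214 - O
x = 79129/4 (x = -1/4*(-79129) = 79129/4 ≈ 19782.)
1/(p(-91, (-7 + 9)*5) + x) = 1/((214 - (-7 + 9)*5) + 79129/4) = 1/((214 - 2*5) + 79129/4) = 1/((214 - 1*10) + 79129/4) = 1/((214 - 10) + 79129/4) = 1/(204 + 79129/4) = 1/(79945/4) = 4/79945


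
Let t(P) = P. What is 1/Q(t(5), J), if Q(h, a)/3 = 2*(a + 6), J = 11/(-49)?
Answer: 49/1698 ≈ 0.028857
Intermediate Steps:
J = -11/49 (J = 11*(-1/49) = -11/49 ≈ -0.22449)
Q(h, a) = 36 + 6*a (Q(h, a) = 3*(2*(a + 6)) = 3*(2*(6 + a)) = 3*(12 + 2*a) = 36 + 6*a)
1/Q(t(5), J) = 1/(36 + 6*(-11/49)) = 1/(36 - 66/49) = 1/(1698/49) = 49/1698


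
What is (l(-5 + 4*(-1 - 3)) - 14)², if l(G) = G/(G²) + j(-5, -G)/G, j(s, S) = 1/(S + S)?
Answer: 153536881/777924 ≈ 197.37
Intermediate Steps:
j(s, S) = 1/(2*S)
l(G) = 1/G - 1/(2*G²) (l(G) = G/(G²) + (1/(2*((-G))))/G = G/G² + ((-1/G)/2)/G = 1/G + (-1/(2*G))/G = 1/G - 1/(2*G²))
(l(-5 + 4*(-1 - 3)) - 14)² = ((-½ + (-5 + 4*(-1 - 3)))/(-5 + 4*(-1 - 3))² - 14)² = ((-½ + (-5 + 4*(-4)))/(-5 + 4*(-4))² - 14)² = ((-½ + (-5 - 16))/(-5 - 16)² - 14)² = ((-½ - 21)/(-21)² - 14)² = ((1/441)*(-43/2) - 14)² = (-43/882 - 14)² = (-12391/882)² = 153536881/777924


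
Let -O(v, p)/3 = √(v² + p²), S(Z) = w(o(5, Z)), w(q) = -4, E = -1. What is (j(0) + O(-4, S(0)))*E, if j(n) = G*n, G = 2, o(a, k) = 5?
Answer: 12*√2 ≈ 16.971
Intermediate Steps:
S(Z) = -4
j(n) = 2*n
O(v, p) = -3*√(p² + v²) (O(v, p) = -3*√(v² + p²) = -3*√(p² + v²))
(j(0) + O(-4, S(0)))*E = (2*0 - 3*√((-4)² + (-4)²))*(-1) = (0 - 3*√(16 + 16))*(-1) = (0 - 12*√2)*(-1) = -12*√2*(-1) = 12*√2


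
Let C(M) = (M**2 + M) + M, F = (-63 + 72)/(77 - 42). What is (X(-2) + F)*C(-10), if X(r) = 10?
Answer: 5744/7 ≈ 820.57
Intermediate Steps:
F = 9/35 ≈ 0.25714
C(M) = M**2 + 2*M (C(M) = (M + M**2) + M = M**2 + 2*M)
(X(-2) + F)*C(-10) = (10 + 9/35)*(-10*(2 - 10)) = 359*(-10*(-8))/35 = (359/35)*80 = 5744/7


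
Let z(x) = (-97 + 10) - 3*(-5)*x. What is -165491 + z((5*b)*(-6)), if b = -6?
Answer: -162878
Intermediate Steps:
z(x) = -87 + 15*x (z(x) = -87 - (-15)*x = -87 + 15*x)
-165491 + z((5*b)*(-6)) = -165491 + (-87 + 15*((5*(-6))*(-6))) = -165491 + (-87 + 15*(-30*(-6))) = -165491 + (-87 + 15*180) = -165491 + (-87 + 2700) = -165491 + 2613 = -162878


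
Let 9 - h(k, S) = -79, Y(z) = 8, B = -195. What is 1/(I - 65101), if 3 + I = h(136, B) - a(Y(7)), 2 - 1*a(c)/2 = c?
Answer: -1/65004 ≈ -1.5384e-5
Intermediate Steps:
h(k, S) = 88 (h(k, S) = 9 - 1*(-79) = 9 + 79 = 88)
a(c) = 4 - 2*c
I = 97 (I = -3 + (88 - (4 - 2*8)) = -3 + (88 - (4 - 16)) = -3 + (88 - 1*(-12)) = -3 + (88 + 12) = -3 + 100 = 97)
1/(I - 65101) = 1/(97 - 65101) = 1/(-65004) = -1/65004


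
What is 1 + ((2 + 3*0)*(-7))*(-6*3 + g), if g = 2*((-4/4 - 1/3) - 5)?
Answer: 1291/3 ≈ 430.33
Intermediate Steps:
g = -38/3 (g = 2*((-4*1/4 - 1*1/3) - 5) = 2*((-1 - 1/3) - 5) = 2*(-4/3 - 5) = 2*(-19/3) = -38/3 ≈ -12.667)
1 + ((2 + 3*0)*(-7))*(-6*3 + g) = 1 + ((2 + 3*0)*(-7))*(-6*3 - 38/3) = 1 + ((2 + 0)*(-7))*(-18 - 38/3) = 1 + (2*(-7))*(-92/3) = 1 - 14*(-92/3) = 1 + 1288/3 = 1291/3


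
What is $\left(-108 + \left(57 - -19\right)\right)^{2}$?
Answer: $1024$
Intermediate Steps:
$\left(-108 + \left(57 - -19\right)\right)^{2} = \left(-108 + \left(57 + 19\right)\right)^{2} = \left(-108 + 76\right)^{2} = \left(-32\right)^{2} = 1024$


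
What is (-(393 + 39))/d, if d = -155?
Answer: 432/155 ≈ 2.7871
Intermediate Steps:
(-(393 + 39))/d = -(393 + 39)/(-155) = -1*432*(-1/155) = -432*(-1/155) = 432/155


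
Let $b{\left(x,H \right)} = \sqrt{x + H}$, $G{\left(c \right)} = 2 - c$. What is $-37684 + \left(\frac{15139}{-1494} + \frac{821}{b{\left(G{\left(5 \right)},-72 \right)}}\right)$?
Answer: $- \frac{56315035}{1494} - \frac{821 i \sqrt{3}}{15} \approx -37694.0 - 94.801 i$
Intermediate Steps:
$b{\left(x,H \right)} = \sqrt{H + x}$
$-37684 + \left(\frac{15139}{-1494} + \frac{821}{b{\left(G{\left(5 \right)},-72 \right)}}\right) = -37684 + \left(\frac{15139}{-1494} + \frac{821}{\sqrt{-72 + \left(2 - 5\right)}}\right) = -37684 + \left(15139 \left(- \frac{1}{1494}\right) + \frac{821}{\sqrt{-72 + \left(2 - 5\right)}}\right) = -37684 - \left(\frac{15139}{1494} - \frac{821}{\sqrt{-72 - 3}}\right) = -37684 - \left(\frac{15139}{1494} - \frac{821}{\sqrt{-75}}\right) = -37684 - \left(\frac{15139}{1494} - \frac{821}{5 i \sqrt{3}}\right) = -37684 - \left(\frac{15139}{1494} - 821 \left(- \frac{i \sqrt{3}}{15}\right)\right) = -37684 - \left(\frac{15139}{1494} + \frac{821 i \sqrt{3}}{15}\right) = - \frac{56315035}{1494} - \frac{821 i \sqrt{3}}{15}$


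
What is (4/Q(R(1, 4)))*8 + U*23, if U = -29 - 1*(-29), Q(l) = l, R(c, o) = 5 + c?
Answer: 16/3 ≈ 5.3333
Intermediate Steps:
U = 0 (U = -29 + 29 = 0)
(4/Q(R(1, 4)))*8 + U*23 = (4/(5 + 1))*8 + 0*23 = (4/6)*8 + 0 = (4*(⅙))*8 + 0 = (⅔)*8 + 0 = 16/3 + 0 = 16/3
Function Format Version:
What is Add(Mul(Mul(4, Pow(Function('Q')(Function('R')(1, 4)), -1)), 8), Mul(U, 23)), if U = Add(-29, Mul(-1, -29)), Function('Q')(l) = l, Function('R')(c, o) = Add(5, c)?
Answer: Rational(16, 3) ≈ 5.3333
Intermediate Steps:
U = 0 (U = Add(-29, 29) = 0)
Add(Mul(Mul(4, Pow(Function('Q')(Function('R')(1, 4)), -1)), 8), Mul(U, 23)) = Add(Mul(Mul(4, Pow(Add(5, 1), -1)), 8), Mul(0, 23)) = Add(Mul(Mul(4, Pow(6, -1)), 8), 0) = Add(Mul(Mul(4, Rational(1, 6)), 8), 0) = Add(Mul(Rational(2, 3), 8), 0) = Add(Rational(16, 3), 0) = Rational(16, 3)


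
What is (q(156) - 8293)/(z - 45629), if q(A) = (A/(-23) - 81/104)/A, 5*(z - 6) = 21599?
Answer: 5157612705/25687286144 ≈ 0.20078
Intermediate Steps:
z = 21629/5 (z = 6 + (1/5)*21599 = 6 + 21599/5 = 21629/5 ≈ 4325.8)
q(A) = (-81/104 - A/23)/A (q(A) = (A*(-1/23) - 81*1/104)/A = (-A/23 - 81/104)/A = (-81/104 - A/23)/A)
(q(156) - 8293)/(z - 45629) = ((1/2392)*(-1863 - 104*156)/156 - 8293)/(21629/5 - 45629) = ((1/2392)*(1/156)*(-1863 - 16224) - 8293)/(-206516/5) = ((1/2392)*(1/156)*(-18087) - 8293)*(-5/206516) = (-6029/124384 - 8293)*(-5/206516) = -1031522541/124384*(-5/206516) = 5157612705/25687286144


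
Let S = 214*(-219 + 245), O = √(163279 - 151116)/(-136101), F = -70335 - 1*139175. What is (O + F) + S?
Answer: -203946 - √12163/136101 ≈ -2.0395e+5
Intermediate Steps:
F = -209510 (F = -70335 - 139175 = -209510)
O = -√12163/136101 (O = √12163*(-1/136101) = -√12163/136101 ≈ -0.00081032)
S = 5564 (S = 214*26 = 5564)
(O + F) + S = (-√12163/136101 - 209510) + 5564 = (-209510 - √12163/136101) + 5564 = -203946 - √12163/136101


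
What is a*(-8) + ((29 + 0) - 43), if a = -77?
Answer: 602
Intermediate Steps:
a*(-8) + ((29 + 0) - 43) = -77*(-8) + ((29 + 0) - 43) = 616 + (29 - 43) = 616 - 14 = 602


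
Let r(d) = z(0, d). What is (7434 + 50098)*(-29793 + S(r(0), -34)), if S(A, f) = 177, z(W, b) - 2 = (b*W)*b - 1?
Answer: -1703867712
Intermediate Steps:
z(W, b) = 1 + W*b**2 (z(W, b) = 2 + ((b*W)*b - 1) = 2 + ((W*b)*b - 1) = 2 + (W*b**2 - 1) = 2 + (-1 + W*b**2) = 1 + W*b**2)
r(d) = 1 (r(d) = 1 + 0*d**2 = 1 + 0 = 1)
(7434 + 50098)*(-29793 + S(r(0), -34)) = (7434 + 50098)*(-29793 + 177) = 57532*(-29616) = -1703867712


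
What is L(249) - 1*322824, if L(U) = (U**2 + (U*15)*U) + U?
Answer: 669441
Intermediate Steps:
L(U) = U + 16*U**2 (L(U) = (U**2 + (15*U)*U) + U = (U**2 + 15*U**2) + U = 16*U**2 + U = U + 16*U**2)
L(249) - 1*322824 = 249*(1 + 16*249) - 1*322824 = 249*(1 + 3984) - 322824 = 249*3985 - 322824 = 992265 - 322824 = 669441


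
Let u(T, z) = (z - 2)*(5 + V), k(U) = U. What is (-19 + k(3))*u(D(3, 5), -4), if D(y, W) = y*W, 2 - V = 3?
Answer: 384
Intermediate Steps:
V = -1 (V = 2 - 1*3 = 2 - 3 = -1)
D(y, W) = W*y
u(T, z) = -8 + 4*z (u(T, z) = (z - 2)*(5 - 1) = (-2 + z)*4 = -8 + 4*z)
(-19 + k(3))*u(D(3, 5), -4) = (-19 + 3)*(-8 + 4*(-4)) = -16*(-8 - 16) = -16*(-24) = 384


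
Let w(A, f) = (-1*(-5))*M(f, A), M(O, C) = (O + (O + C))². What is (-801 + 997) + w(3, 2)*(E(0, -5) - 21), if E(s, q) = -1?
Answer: -5194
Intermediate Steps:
M(O, C) = (C + 2*O)² (M(O, C) = (O + (C + O))² = (C + 2*O)²)
w(A, f) = 5*(A + 2*f)² (w(A, f) = (-1*(-5))*(A + 2*f)² = 5*(A + 2*f)²)
(-801 + 997) + w(3, 2)*(E(0, -5) - 21) = (-801 + 997) + (5*(3 + 2*2)²)*(-1 - 21) = 196 + (5*(3 + 4)²)*(-22) = 196 + (5*7²)*(-22) = 196 + (5*49)*(-22) = 196 + 245*(-22) = 196 - 5390 = -5194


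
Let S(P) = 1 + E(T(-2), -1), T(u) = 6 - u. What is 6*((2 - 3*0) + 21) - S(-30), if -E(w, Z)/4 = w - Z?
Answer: 173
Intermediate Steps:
E(w, Z) = -4*w + 4*Z (E(w, Z) = -4*(w - Z) = -4*w + 4*Z)
S(P) = -35 (S(P) = 1 + (-4*(6 - 1*(-2)) + 4*(-1)) = 1 + (-4*(6 + 2) - 4) = 1 + (-4*8 - 4) = 1 + (-32 - 4) = 1 - 36 = -35)
6*((2 - 3*0) + 21) - S(-30) = 6*((2 - 3*0) + 21) - 1*(-35) = 6*((2 + 0) + 21) + 35 = 6*(2 + 21) + 35 = 6*23 + 35 = 138 + 35 = 173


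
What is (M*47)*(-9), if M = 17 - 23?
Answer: 2538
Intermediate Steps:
M = -6
(M*47)*(-9) = -6*47*(-9) = -282*(-9) = 2538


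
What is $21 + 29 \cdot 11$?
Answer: $340$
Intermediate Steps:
$21 + 29 \cdot 11 = 21 + 319 = 340$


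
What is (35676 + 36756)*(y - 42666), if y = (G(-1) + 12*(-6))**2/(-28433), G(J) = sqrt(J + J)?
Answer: -87869255425920/28433 + 10430208*I*sqrt(2)/28433 ≈ -3.0904e+9 + 518.78*I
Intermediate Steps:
G(J) = sqrt(2)*sqrt(J) (G(J) = sqrt(2*J) = sqrt(2)*sqrt(J))
y = -(-72 + I*sqrt(2))**2/28433 (y = (sqrt(2)*sqrt(-1) + 12*(-6))**2/(-28433) = (sqrt(2)*I - 72)**2*(-1/28433) = (I*sqrt(2) - 72)**2*(-1/28433) = (-72 + I*sqrt(2))**2*(-1/28433) = -(-72 + I*sqrt(2))**2/28433 ≈ -0.18225 + 0.0071623*I)
(35676 + 36756)*(y - 42666) = (35676 + 36756)*((-5182/28433 + 144*I*sqrt(2)/28433) - 42666) = 72432*(-1213127560/28433 + 144*I*sqrt(2)/28433) = -87869255425920/28433 + 10430208*I*sqrt(2)/28433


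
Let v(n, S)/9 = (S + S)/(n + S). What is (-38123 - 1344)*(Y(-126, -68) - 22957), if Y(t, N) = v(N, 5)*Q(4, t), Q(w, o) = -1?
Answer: 6341912763/7 ≈ 9.0599e+8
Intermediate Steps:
v(n, S) = 18*S/(S + n) (v(n, S) = 9*((S + S)/(n + S)) = 9*((2*S)/(S + n)) = 9*(2*S/(S + n)) = 18*S/(S + n))
Y(t, N) = -90/(5 + N) (Y(t, N) = (18*5/(5 + N))*(-1) = (90/(5 + N))*(-1) = -90/(5 + N))
(-38123 - 1344)*(Y(-126, -68) - 22957) = (-38123 - 1344)*(-90/(5 - 68) - 22957) = -39467*(-90/(-63) - 22957) = -39467*(-90*(-1/63) - 22957) = -39467*(10/7 - 22957) = -39467*(-160689/7) = 6341912763/7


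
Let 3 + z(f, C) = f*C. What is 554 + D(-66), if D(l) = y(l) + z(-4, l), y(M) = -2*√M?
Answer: 815 - 2*I*√66 ≈ 815.0 - 16.248*I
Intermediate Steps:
z(f, C) = -3 + C*f (z(f, C) = -3 + f*C = -3 + C*f)
D(l) = -3 - 4*l - 2*√l (D(l) = -2*√l + (-3 + l*(-4)) = -2*√l + (-3 - 4*l) = -3 - 4*l - 2*√l)
554 + D(-66) = 554 + (-3 - 4*(-66) - 2*I*√66) = 554 + (-3 + 264 - 2*I*√66) = 554 + (261 - 2*I*√66) = 815 - 2*I*√66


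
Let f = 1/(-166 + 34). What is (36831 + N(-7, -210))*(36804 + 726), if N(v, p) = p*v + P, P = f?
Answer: 31623597405/22 ≈ 1.4374e+9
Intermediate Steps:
f = -1/132 (f = 1/(-132) = -1/132 ≈ -0.0075758)
P = -1/132 ≈ -0.0075758
N(v, p) = -1/132 + p*v (N(v, p) = p*v - 1/132 = -1/132 + p*v)
(36831 + N(-7, -210))*(36804 + 726) = (36831 + (-1/132 - 210*(-7)))*(36804 + 726) = (36831 + (-1/132 + 1470))*37530 = (36831 + 194039/132)*37530 = (5055731/132)*37530 = 31623597405/22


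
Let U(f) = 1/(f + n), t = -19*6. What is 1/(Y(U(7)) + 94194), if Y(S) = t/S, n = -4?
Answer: 1/93852 ≈ 1.0655e-5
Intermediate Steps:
t = -114
U(f) = 1/(-4 + f) (U(f) = 1/(f - 4) = 1/(-4 + f))
Y(S) = -114/S
1/(Y(U(7)) + 94194) = 1/(-114/(1/(-4 + 7)) + 94194) = 1/(-114/(1/3) + 94194) = 1/(-114/1/3 + 94194) = 1/(-114*3 + 94194) = 1/(-342 + 94194) = 1/93852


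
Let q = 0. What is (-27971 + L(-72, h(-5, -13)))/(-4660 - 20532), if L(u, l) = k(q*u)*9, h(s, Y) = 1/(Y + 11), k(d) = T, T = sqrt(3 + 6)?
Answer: 3493/3149 ≈ 1.1092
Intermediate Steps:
T = 3 (T = sqrt(9) = 3)
k(d) = 3
h(s, Y) = 1/(11 + Y)
L(u, l) = 27 (L(u, l) = 3*9 = 27)
(-27971 + L(-72, h(-5, -13)))/(-4660 - 20532) = (-27971 + 27)/(-4660 - 20532) = -27944/(-25192) = -27944*(-1/25192) = 3493/3149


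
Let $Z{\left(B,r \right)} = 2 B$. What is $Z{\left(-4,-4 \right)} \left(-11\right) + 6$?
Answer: $94$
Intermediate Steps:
$Z{\left(-4,-4 \right)} \left(-11\right) + 6 = 2 \left(-4\right) \left(-11\right) + 6 = \left(-8\right) \left(-11\right) + 6 = 88 + 6 = 94$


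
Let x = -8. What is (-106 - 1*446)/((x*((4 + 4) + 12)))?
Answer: 69/20 ≈ 3.4500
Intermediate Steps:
(-106 - 1*446)/((x*((4 + 4) + 12))) = (-106 - 1*446)/((-8*((4 + 4) + 12))) = (-106 - 446)/((-8*(8 + 12))) = -552/((-8*20)) = -552/(-160) = -552*(-1/160) = 69/20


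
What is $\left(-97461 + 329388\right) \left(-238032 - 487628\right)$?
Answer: $-168300146820$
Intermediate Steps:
$\left(-97461 + 329388\right) \left(-238032 - 487628\right) = 231927 \left(-725660\right) = -168300146820$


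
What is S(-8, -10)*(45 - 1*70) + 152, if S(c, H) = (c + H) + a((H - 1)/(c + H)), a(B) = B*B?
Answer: 192023/324 ≈ 592.66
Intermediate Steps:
a(B) = B²
S(c, H) = H + c + (-1 + H)²/(H + c)² (S(c, H) = (c + H) + ((H - 1)/(c + H))² = (H + c) + ((-1 + H)/(H + c))² = (H + c) + (-1 + H)²/(H + c)² = H + c + (-1 + H)²/(H + c)²)
S(-8, -10)*(45 - 1*70) + 152 = (-10 - 8 + (-1 - 10)²/(-10 - 8)²)*(45 - 1*70) + 152 = (-10 - 8 + (-11)²/(-18)²)*(45 - 70) + 152 = (-10 - 8 + 121*(1/324))*(-25) + 152 = (-10 - 8 + 121/324)*(-25) + 152 = -5711/324*(-25) + 152 = 142775/324 + 152 = 192023/324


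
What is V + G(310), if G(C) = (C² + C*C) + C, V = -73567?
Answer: 118943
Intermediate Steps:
G(C) = C + 2*C² (G(C) = (C² + C²) + C = 2*C² + C = C + 2*C²)
V + G(310) = -73567 + 310*(1 + 2*310) = -73567 + 310*(1 + 620) = -73567 + 310*621 = -73567 + 192510 = 118943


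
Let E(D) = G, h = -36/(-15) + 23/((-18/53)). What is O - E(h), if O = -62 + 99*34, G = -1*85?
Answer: 3389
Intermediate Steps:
h = -5879/90 (h = -36*(-1/15) + 23/((-18*1/53)) = 12/5 + 23/(-18/53) = 12/5 + 23*(-53/18) = 12/5 - 1219/18 = -5879/90 ≈ -65.322)
G = -85
E(D) = -85
O = 3304 (O = -62 + 3366 = 3304)
O - E(h) = 3304 - 1*(-85) = 3304 + 85 = 3389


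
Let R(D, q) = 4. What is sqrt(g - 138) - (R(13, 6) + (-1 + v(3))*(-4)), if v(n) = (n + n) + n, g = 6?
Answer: 28 + 2*I*sqrt(33) ≈ 28.0 + 11.489*I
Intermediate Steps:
v(n) = 3*n (v(n) = 2*n + n = 3*n)
sqrt(g - 138) - (R(13, 6) + (-1 + v(3))*(-4)) = sqrt(6 - 138) - (4 + (-1 + 3*3)*(-4)) = sqrt(-132) - (4 + (-1 + 9)*(-4)) = 2*I*sqrt(33) - (4 + 8*(-4)) = 2*I*sqrt(33) - (4 - 32) = 2*I*sqrt(33) - 1*(-28) = 2*I*sqrt(33) + 28 = 28 + 2*I*sqrt(33)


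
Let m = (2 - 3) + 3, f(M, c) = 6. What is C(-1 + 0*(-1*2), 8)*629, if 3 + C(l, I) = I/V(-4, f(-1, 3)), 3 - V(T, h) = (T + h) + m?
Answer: -6919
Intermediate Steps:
m = 2 (m = -1 + 3 = 2)
V(T, h) = 1 - T - h (V(T, h) = 3 - ((T + h) + 2) = 3 - (2 + T + h) = 3 + (-2 - T - h) = 1 - T - h)
C(l, I) = -3 - I (C(l, I) = -3 + I/(1 - 1*(-4) - 1*6) = -3 + I/(1 + 4 - 6) = -3 + I/(-1) = -3 + I*(-1) = -3 - I)
C(-1 + 0*(-1*2), 8)*629 = (-3 - 1*8)*629 = (-3 - 8)*629 = -11*629 = -6919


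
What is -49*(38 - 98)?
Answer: 2940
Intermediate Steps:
-49*(38 - 98) = -49*(-60) = 2940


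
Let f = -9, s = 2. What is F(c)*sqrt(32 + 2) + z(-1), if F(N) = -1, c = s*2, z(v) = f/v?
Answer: 9 - sqrt(34) ≈ 3.1690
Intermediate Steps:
z(v) = -9/v
c = 4 (c = 2*2 = 4)
F(c)*sqrt(32 + 2) + z(-1) = -sqrt(32 + 2) - 9/(-1) = -sqrt(34) - 9*(-1) = -sqrt(34) + 9 = 9 - sqrt(34)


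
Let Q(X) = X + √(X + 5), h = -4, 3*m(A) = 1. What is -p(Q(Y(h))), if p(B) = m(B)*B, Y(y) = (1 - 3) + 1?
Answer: -⅓ ≈ -0.33333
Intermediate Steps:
m(A) = ⅓ (m(A) = (⅓)*1 = ⅓)
Y(y) = -1 (Y(y) = -2 + 1 = -1)
Q(X) = X + √(5 + X)
p(B) = B/3
-p(Q(Y(h))) = -(-1 + √(5 - 1))/3 = -(-1 + √4)/3 = -(-1 + 2)/3 = -1/3 = -1*⅓ = -⅓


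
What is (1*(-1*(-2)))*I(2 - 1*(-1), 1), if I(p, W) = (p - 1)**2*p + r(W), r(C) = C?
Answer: 26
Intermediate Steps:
I(p, W) = W + p*(-1 + p)**2 (I(p, W) = (p - 1)**2*p + W = (-1 + p)**2*p + W = p*(-1 + p)**2 + W = W + p*(-1 + p)**2)
(1*(-1*(-2)))*I(2 - 1*(-1), 1) = (1*(-1*(-2)))*(1 + (2 - 1*(-1))*(-1 + (2 - 1*(-1)))**2) = (1*2)*(1 + (2 + 1)*(-1 + (2 + 1))**2) = 2*(1 + 3*(-1 + 3)**2) = 2*(1 + 3*2**2) = 2*(1 + 3*4) = 2*(1 + 12) = 2*13 = 26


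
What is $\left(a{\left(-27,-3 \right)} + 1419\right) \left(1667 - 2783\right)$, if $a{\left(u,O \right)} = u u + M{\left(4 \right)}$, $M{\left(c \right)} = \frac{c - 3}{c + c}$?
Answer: $- \frac{4794615}{2} \approx -2.3973 \cdot 10^{6}$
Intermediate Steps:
$M{\left(c \right)} = \frac{-3 + c}{2 c}$
$a{\left(u,O \right)} = \frac{1}{8} + u^{2}$ ($a{\left(u,O \right)} = u u + \frac{-3 + 4}{2 \cdot 4} = u^{2} + \frac{1}{2} \cdot \frac{1}{4} \cdot 1 = u^{2} + \frac{1}{8} = \frac{1}{8} + u^{2}$)
$\left(a{\left(-27,-3 \right)} + 1419\right) \left(1667 - 2783\right) = \left(\left(\frac{1}{8} + \left(-27\right)^{2}\right) + 1419\right) \left(1667 - 2783\right) = \left(\left(\frac{1}{8} + 729\right) + 1419\right) \left(-1116\right) = \left(\frac{5833}{8} + 1419\right) \left(-1116\right) = \frac{17185}{8} \left(-1116\right) = - \frac{4794615}{2}$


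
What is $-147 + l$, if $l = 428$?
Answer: $281$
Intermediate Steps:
$-147 + l = -147 + 428 = 281$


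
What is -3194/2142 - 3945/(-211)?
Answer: 3888128/225981 ≈ 17.206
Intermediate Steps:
-3194/2142 - 3945/(-211) = -3194*1/2142 - 3945*(-1/211) = -1597/1071 + 3945/211 = 3888128/225981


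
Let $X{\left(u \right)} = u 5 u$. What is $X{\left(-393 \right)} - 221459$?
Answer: $550786$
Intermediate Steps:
$X{\left(u \right)} = 5 u^{2}$
$X{\left(-393 \right)} - 221459 = 5 \left(-393\right)^{2} - 221459 = 5 \cdot 154449 - 221459 = 772245 - 221459 = 550786$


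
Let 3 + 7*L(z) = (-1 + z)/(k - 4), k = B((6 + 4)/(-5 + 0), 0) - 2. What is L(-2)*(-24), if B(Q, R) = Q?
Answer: 9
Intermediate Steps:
k = -4 (k = (6 + 4)/(-5 + 0) - 2 = 10/(-5) - 2 = 10*(-⅕) - 2 = -2 - 2 = -4)
L(z) = -23/56 - z/56 (L(z) = -3/7 + ((-1 + z)/(-4 - 4))/7 = -3/7 + ((-1 + z)/(-8))/7 = -3/7 + ((-1 + z)*(-⅛))/7 = -3/7 + (⅛ - z/8)/7 = -3/7 + (1/56 - z/56) = -23/56 - z/56)
L(-2)*(-24) = (-23/56 - 1/56*(-2))*(-24) = (-23/56 + 1/28)*(-24) = -3/8*(-24) = 9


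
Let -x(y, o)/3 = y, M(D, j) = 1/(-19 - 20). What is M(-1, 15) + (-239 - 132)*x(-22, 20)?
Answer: -954955/39 ≈ -24486.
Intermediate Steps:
M(D, j) = -1/39 (M(D, j) = 1/(-39) = -1/39)
x(y, o) = -3*y
M(-1, 15) + (-239 - 132)*x(-22, 20) = -1/39 + (-239 - 132)*(-3*(-22)) = -1/39 - 371*66 = -1/39 - 24486 = -954955/39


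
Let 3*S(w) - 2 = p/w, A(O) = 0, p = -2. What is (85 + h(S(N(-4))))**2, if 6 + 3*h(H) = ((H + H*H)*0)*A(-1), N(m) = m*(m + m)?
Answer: 6889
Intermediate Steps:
N(m) = 2*m**2 (N(m) = m*(2*m) = 2*m**2)
S(w) = 2/3 - 2/(3*w) (S(w) = 2/3 + (-2/w)/3 = 2/3 - 2/(3*w))
h(H) = -2 (h(H) = -2 + (((H + H*H)*0)*0)/3 = -2 + (((H + H**2)*0)*0)/3 = -2 + (0*0)/3 = -2 + (1/3)*0 = -2 + 0 = -2)
(85 + h(S(N(-4))))**2 = (85 - 2)**2 = 83**2 = 6889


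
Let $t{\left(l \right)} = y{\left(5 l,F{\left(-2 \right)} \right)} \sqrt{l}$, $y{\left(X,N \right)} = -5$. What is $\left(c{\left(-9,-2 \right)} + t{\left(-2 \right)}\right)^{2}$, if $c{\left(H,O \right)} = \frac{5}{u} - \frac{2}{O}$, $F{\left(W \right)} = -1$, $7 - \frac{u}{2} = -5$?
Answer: $\frac{\left(29 - 120 i \sqrt{2}\right)^{2}}{576} \approx -48.54 - 17.088 i$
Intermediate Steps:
$u = 24$ ($u = 14 - -10 = 14 + 10 = 24$)
$t{\left(l \right)} = - 5 \sqrt{l}$
$c{\left(H,O \right)} = \frac{5}{24} - \frac{2}{O}$
$\left(c{\left(-9,-2 \right)} + t{\left(-2 \right)}\right)^{2} = \left(\left(\frac{5}{24} - \frac{2}{-2}\right) - 5 \sqrt{-2}\right)^{2} = \left(\left(\frac{5}{24} - -1\right) - 5 i \sqrt{2}\right)^{2} = \left(\left(\frac{5}{24} + 1\right) - 5 i \sqrt{2}\right)^{2} = \left(\frac{29}{24} - 5 i \sqrt{2}\right)^{2}$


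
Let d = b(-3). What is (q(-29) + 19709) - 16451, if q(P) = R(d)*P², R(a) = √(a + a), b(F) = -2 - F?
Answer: 3258 + 841*√2 ≈ 4447.4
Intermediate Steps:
d = 1 (d = -2 - 1*(-3) = -2 + 3 = 1)
R(a) = √2*√a (R(a) = √(2*a) = √2*√a)
q(P) = √2*P² (q(P) = (√2*√1)*P² = (√2*1)*P² = √2*P²)
(q(-29) + 19709) - 16451 = (√2*(-29)² + 19709) - 16451 = (√2*841 + 19709) - 16451 = (841*√2 + 19709) - 16451 = (19709 + 841*√2) - 16451 = 3258 + 841*√2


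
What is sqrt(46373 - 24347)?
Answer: sqrt(22026) ≈ 148.41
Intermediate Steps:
sqrt(46373 - 24347) = sqrt(22026)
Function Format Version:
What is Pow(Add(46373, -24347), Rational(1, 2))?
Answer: Pow(22026, Rational(1, 2)) ≈ 148.41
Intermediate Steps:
Pow(Add(46373, -24347), Rational(1, 2)) = Pow(22026, Rational(1, 2))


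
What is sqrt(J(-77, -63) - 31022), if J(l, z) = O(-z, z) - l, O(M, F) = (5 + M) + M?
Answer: I*sqrt(30814) ≈ 175.54*I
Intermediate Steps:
O(M, F) = 5 + 2*M
J(l, z) = 5 - l - 2*z (J(l, z) = (5 + 2*(-z)) - l = (5 - 2*z) - l = 5 - l - 2*z)
sqrt(J(-77, -63) - 31022) = sqrt((5 - 1*(-77) - 2*(-63)) - 31022) = sqrt((5 + 77 + 126) - 31022) = sqrt(208 - 31022) = sqrt(-30814) = I*sqrt(30814)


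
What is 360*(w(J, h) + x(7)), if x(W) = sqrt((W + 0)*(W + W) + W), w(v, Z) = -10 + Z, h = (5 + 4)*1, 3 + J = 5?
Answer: -360 + 360*sqrt(105) ≈ 3328.9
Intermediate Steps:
J = 2 (J = -3 + 5 = 2)
h = 9 (h = 9*1 = 9)
x(W) = sqrt(W + 2*W**2) (x(W) = sqrt(W*(2*W) + W) = sqrt(2*W**2 + W) = sqrt(W + 2*W**2))
360*(w(J, h) + x(7)) = 360*((-10 + 9) + sqrt(7*(1 + 2*7))) = 360*(-1 + sqrt(7*(1 + 14))) = 360*(-1 + sqrt(7*15)) = 360*(-1 + sqrt(105)) = -360 + 360*sqrt(105)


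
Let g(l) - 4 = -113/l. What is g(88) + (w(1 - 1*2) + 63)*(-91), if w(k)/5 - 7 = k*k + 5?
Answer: -1024785/88 ≈ -11645.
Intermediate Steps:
w(k) = 60 + 5*k² (w(k) = 35 + 5*(k*k + 5) = 35 + 5*(k² + 5) = 35 + 5*(5 + k²) = 35 + (25 + 5*k²) = 60 + 5*k²)
g(l) = 4 - 113/l
g(88) + (w(1 - 1*2) + 63)*(-91) = (4 - 113/88) + ((60 + 5*(1 - 1*2)²) + 63)*(-91) = (4 - 113*1/88) + ((60 + 5*(1 - 2)²) + 63)*(-91) = (4 - 113/88) + ((60 + 5*(-1)²) + 63)*(-91) = 239/88 + ((60 + 5*1) + 63)*(-91) = 239/88 + ((60 + 5) + 63)*(-91) = 239/88 + (65 + 63)*(-91) = 239/88 + 128*(-91) = 239/88 - 11648 = -1024785/88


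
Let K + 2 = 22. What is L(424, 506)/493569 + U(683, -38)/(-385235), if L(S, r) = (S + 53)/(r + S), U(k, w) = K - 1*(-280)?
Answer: -3056044309/3929561110110 ≈ -0.00077771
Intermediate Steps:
K = 20 (K = -2 + 22 = 20)
U(k, w) = 300 (U(k, w) = 20 - 1*(-280) = 20 + 280 = 300)
L(S, r) = (53 + S)/(S + r)
L(424, 506)/493569 + U(683, -38)/(-385235) = ((53 + 424)/(424 + 506))/493569 + 300/(-385235) = (477/930)*(1/493569) + 300*(-1/385235) = ((1/930)*477)*(1/493569) - 60/77047 = (159/310)*(1/493569) - 60/77047 = 53/51002130 - 60/77047 = -3056044309/3929561110110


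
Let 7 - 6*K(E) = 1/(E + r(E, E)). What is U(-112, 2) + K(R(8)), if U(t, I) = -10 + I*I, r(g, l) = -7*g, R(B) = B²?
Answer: -11135/2304 ≈ -4.8329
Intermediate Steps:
U(t, I) = -10 + I²
K(E) = 7/6 + 1/(36*E) (K(E) = 7/6 - 1/(6*(E - 7*E)) = 7/6 - (-1/(6*E))/6 = 7/6 - (-1)/(36*E) = 7/6 + 1/(36*E))
U(-112, 2) + K(R(8)) = (-10 + 2²) + (1 + 42*8²)/(36*(8²)) = (-10 + 4) + (1/36)*(1 + 42*64)/64 = -6 + (1/36)*(1/64)*(1 + 2688) = -6 + (1/36)*(1/64)*2689 = -6 + 2689/2304 = -11135/2304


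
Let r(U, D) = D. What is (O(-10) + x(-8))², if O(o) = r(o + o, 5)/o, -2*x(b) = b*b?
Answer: 4225/4 ≈ 1056.3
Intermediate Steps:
x(b) = -b²/2 (x(b) = -b*b/2 = -b²/2)
O(o) = 5/o
(O(-10) + x(-8))² = (5/(-10) - ½*(-8)²)² = (5*(-⅒) - ½*64)² = (-½ - 32)² = (-65/2)² = 4225/4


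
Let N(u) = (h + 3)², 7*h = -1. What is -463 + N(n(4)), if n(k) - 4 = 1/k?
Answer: -22287/49 ≈ -454.84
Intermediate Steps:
h = -⅐ (h = (⅐)*(-1) = -⅐ ≈ -0.14286)
n(k) = 4 + 1/k
N(u) = 400/49 (N(u) = (-⅐ + 3)² = (20/7)² = 400/49)
-463 + N(n(4)) = -463 + 400/49 = -22287/49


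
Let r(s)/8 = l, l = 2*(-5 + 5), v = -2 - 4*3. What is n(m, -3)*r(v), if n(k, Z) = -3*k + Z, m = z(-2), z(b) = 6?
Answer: 0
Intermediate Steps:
m = 6
n(k, Z) = Z - 3*k
v = -14 (v = -2 - 12 = -14)
l = 0 (l = 2*0 = 0)
r(s) = 0 (r(s) = 8*0 = 0)
n(m, -3)*r(v) = (-3 - 3*6)*0 = (-3 - 18)*0 = -21*0 = 0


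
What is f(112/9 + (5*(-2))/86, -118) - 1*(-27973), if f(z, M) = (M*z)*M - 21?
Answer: 77248828/387 ≈ 1.9961e+5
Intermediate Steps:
f(z, M) = -21 + z*M² (f(z, M) = z*M² - 21 = -21 + z*M²)
f(112/9 + (5*(-2))/86, -118) - 1*(-27973) = (-21 + (112/9 + (5*(-2))/86)*(-118)²) - 1*(-27973) = (-21 + (112*(⅑) - 10*1/86)*13924) + 27973 = (-21 + (112/9 - 5/43)*13924) + 27973 = (-21 + (4771/387)*13924) + 27973 = (-21 + 66431404/387) + 27973 = 66423277/387 + 27973 = 77248828/387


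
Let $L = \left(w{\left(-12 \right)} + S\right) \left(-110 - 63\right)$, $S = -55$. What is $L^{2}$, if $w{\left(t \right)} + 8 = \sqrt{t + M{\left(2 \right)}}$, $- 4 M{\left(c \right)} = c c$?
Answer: $118399124 - 3771054 i \sqrt{13} \approx 1.184 \cdot 10^{8} - 1.3597 \cdot 10^{7} i$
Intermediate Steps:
$M{\left(c \right)} = - \frac{c^{2}}{4}$ ($M{\left(c \right)} = - \frac{c c}{4} = - \frac{c^{2}}{4}$)
$w{\left(t \right)} = -8 + \sqrt{-1 + t}$ ($w{\left(t \right)} = -8 + \sqrt{t - \frac{2^{2}}{4}} = -8 + \sqrt{t - 1} = -8 + \sqrt{-1 + t}$)
$L = 10899 - 173 i \sqrt{13}$ ($L = \left(\left(-8 + \sqrt{-1 - 12}\right) - 55\right) \left(-110 - 63\right) = \left(\left(-8 + \sqrt{-13}\right) - 55\right) \left(-173\right) = \left(\left(-8 + i \sqrt{13}\right) - 55\right) \left(-173\right) = \left(-63 + i \sqrt{13}\right) \left(-173\right) = 10899 - 173 i \sqrt{13} \approx 10899.0 - 623.76 i$)
$L^{2} = \left(10899 - 173 i \sqrt{13}\right)^{2}$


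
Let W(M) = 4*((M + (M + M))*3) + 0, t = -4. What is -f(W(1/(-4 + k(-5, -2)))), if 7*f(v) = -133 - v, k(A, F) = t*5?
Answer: 263/14 ≈ 18.786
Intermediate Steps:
k(A, F) = -20 (k(A, F) = -4*5 = -20)
W(M) = 36*M (W(M) = 4*((M + 2*M)*3) + 0 = 4*((3*M)*3) + 0 = 4*(9*M) + 0 = 36*M + 0 = 36*M)
f(v) = -19 - v/7 (f(v) = (-133 - v)/7 = -19 - v/7)
-f(W(1/(-4 + k(-5, -2)))) = -(-19 - 36/(7*(-4 - 20))) = -(-19 - 36/(7*(-24))) = -(-19 - 36*(-1)/(7*24)) = -(-19 - 1/7*(-3/2)) = -(-19 + 3/14) = -1*(-263/14) = 263/14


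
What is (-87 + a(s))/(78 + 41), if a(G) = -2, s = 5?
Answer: -89/119 ≈ -0.74790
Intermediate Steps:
(-87 + a(s))/(78 + 41) = (-87 - 2)/(78 + 41) = -89/119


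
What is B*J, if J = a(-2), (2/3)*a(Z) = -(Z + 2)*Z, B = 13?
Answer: 0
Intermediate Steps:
a(Z) = -3*Z*(2 + Z)/2 (a(Z) = 3*(-(Z + 2)*Z)/2 = 3*(-(2 + Z)*Z)/2 = 3*(-Z*(2 + Z))/2 = -3*Z*(2 + Z)/2)
J = 0 (J = -3/2*(-2)*(2 - 2) = -3/2*(-2)*0 = 0)
B*J = 13*0 = 0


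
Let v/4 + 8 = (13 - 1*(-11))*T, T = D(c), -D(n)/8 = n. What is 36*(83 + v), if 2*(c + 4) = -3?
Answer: 153900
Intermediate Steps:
c = -11/2 (c = -4 + (1/2)*(-3) = -4 - 3/2 = -11/2 ≈ -5.5000)
D(n) = -8*n
T = 44 (T = -8*(-11/2) = 44)
v = 4192 (v = -32 + 4*((13 - 1*(-11))*44) = -32 + 4*((13 + 11)*44) = -32 + 4*(24*44) = -32 + 4*1056 = -32 + 4224 = 4192)
36*(83 + v) = 36*(83 + 4192) = 36*4275 = 153900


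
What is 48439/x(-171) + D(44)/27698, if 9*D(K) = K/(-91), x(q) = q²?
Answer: 5549601293/3350112129 ≈ 1.6565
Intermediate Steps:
D(K) = -K/819 (D(K) = (K/(-91))/9 = (K*(-1/91))/9 = (-K/91)/9 = -K/819)
48439/x(-171) + D(44)/27698 = 48439/((-171)²) - 1/819*44/27698 = 48439/29241 - 44/819*1/27698 = 48439*(1/29241) - 2/1031121 = 48439/29241 - 2/1031121 = 5549601293/3350112129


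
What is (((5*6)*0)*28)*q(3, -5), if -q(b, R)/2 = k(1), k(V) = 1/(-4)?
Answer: 0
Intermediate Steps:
k(V) = -1/4
q(b, R) = 1/2 (q(b, R) = -2*(-1/4) = 1/2)
(((5*6)*0)*28)*q(3, -5) = (((5*6)*0)*28)*(1/2) = ((30*0)*28)*(1/2) = (0*28)*(1/2) = 0*(1/2) = 0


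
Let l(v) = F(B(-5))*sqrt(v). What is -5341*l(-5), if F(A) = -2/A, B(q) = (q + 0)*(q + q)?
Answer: 5341*I*sqrt(5)/25 ≈ 477.71*I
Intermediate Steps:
B(q) = 2*q**2 (B(q) = q*(2*q) = 2*q**2)
l(v) = -sqrt(v)/25 (l(v) = (-2/(2*(-5)**2))*sqrt(v) = (-2/(2*25))*sqrt(v) = (-2/50)*sqrt(v) = (-2*1/50)*sqrt(v) = -sqrt(v)/25)
-5341*l(-5) = -(-5341)*sqrt(-5)/25 = -(-5341)*I*sqrt(5)/25 = 5341*I*sqrt(5)/25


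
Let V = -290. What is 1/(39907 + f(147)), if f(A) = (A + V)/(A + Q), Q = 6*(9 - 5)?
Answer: 171/6823954 ≈ 2.5059e-5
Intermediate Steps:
Q = 24 (Q = 6*4 = 24)
f(A) = (-290 + A)/(24 + A) (f(A) = (A - 290)/(A + 24) = (-290 + A)/(24 + A))
1/(39907 + f(147)) = 1/(39907 + (-290 + 147)/(24 + 147)) = 1/(39907 - 143/171) = 1/(6823954/171) = 171/6823954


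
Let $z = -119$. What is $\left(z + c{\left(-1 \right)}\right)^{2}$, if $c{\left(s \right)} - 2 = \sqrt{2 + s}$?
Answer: $13456$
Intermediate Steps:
$c{\left(s \right)} = 2 + \sqrt{2 + s}$
$\left(z + c{\left(-1 \right)}\right)^{2} = \left(-119 + \left(2 + \sqrt{2 - 1}\right)\right)^{2} = \left(-119 + \left(2 + \sqrt{1}\right)\right)^{2} = \left(-119 + \left(2 + 1\right)\right)^{2} = \left(-119 + 3\right)^{2} = \left(-116\right)^{2} = 13456$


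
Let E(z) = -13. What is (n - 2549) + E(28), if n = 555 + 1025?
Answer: -982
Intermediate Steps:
n = 1580
(n - 2549) + E(28) = (1580 - 2549) - 13 = -969 - 13 = -982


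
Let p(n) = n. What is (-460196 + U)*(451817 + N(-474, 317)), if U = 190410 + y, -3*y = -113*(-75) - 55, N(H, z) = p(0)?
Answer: -369486002626/3 ≈ -1.2316e+11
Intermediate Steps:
N(H, z) = 0
y = -8420/3 (y = -(-113*(-75) - 55)/3 = -(8475 - 55)/3 = -⅓*8420 = -8420/3 ≈ -2806.7)
U = 562810/3 (U = 190410 - 8420/3 = 562810/3 ≈ 1.8760e+5)
(-460196 + U)*(451817 + N(-474, 317)) = (-460196 + 562810/3)*(451817 + 0) = -817778/3*451817 = -369486002626/3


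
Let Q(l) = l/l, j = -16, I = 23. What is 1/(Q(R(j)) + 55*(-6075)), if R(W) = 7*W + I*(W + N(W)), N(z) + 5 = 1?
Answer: -1/334124 ≈ -2.9929e-6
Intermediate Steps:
N(z) = -4 (N(z) = -5 + 1 = -4)
R(W) = -92 + 30*W (R(W) = 7*W + 23*(W - 4) = 7*W + 23*(-4 + W) = 7*W + (-92 + 23*W) = -92 + 30*W)
Q(l) = 1
1/(Q(R(j)) + 55*(-6075)) = 1/(1 + 55*(-6075)) = 1/(1 - 334125) = 1/(-334124) = -1/334124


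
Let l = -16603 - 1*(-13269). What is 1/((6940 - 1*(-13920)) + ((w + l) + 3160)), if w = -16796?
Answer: 1/3890 ≈ 0.00025707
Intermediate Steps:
l = -3334 (l = -16603 + 13269 = -3334)
1/((6940 - 1*(-13920)) + ((w + l) + 3160)) = 1/((6940 - 1*(-13920)) + ((-16796 - 3334) + 3160)) = 1/((6940 + 13920) + (-20130 + 3160)) = 1/(20860 - 16970) = 1/3890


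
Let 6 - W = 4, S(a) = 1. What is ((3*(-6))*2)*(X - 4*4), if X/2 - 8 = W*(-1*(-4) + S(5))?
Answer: -720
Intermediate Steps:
W = 2 (W = 6 - 1*4 = 6 - 4 = 2)
X = 36 (X = 16 + 2*(2*(-1*(-4) + 1)) = 16 + 2*(2*(4 + 1)) = 16 + 2*(2*5) = 16 + 2*10 = 16 + 20 = 36)
((3*(-6))*2)*(X - 4*4) = ((3*(-6))*2)*(36 - 4*4) = (-18*2)*(36 - 16) = -36*20 = -720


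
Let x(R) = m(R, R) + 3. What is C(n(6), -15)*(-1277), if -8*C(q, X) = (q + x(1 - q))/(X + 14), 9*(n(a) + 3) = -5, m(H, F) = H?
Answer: -1277/2 ≈ -638.50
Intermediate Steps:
n(a) = -32/9 (n(a) = -3 + (⅑)*(-5) = -3 - 5/9 = -32/9)
x(R) = 3 + R (x(R) = R + 3 = 3 + R)
C(q, X) = -1/(2*(14 + X)) (C(q, X) = -(q + (3 + (1 - q)))/(8*(X + 14)) = -(q + (4 - q))/(8*(14 + X)) = -1/(2*(14 + X)))
C(n(6), -15)*(-1277) = -1/(28 + 2*(-15))*(-1277) = -1/(28 - 30)*(-1277) = -1/(-2)*(-1277) = -1*(-½)*(-1277) = (½)*(-1277) = -1277/2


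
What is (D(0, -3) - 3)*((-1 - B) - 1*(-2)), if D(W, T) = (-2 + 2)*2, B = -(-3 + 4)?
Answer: -6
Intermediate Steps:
B = -1 (B = -1*1 = -1)
D(W, T) = 0 (D(W, T) = 0*2 = 0)
(D(0, -3) - 3)*((-1 - B) - 1*(-2)) = (0 - 3)*((-1 - 1*(-1)) - 1*(-2)) = -3*((-1 + 1) + 2) = -3*(0 + 2) = -3*2 = -6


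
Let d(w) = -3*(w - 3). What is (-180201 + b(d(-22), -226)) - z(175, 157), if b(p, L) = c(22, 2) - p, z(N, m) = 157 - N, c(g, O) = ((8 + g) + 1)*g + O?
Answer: -179574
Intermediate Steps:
d(w) = 9 - 3*w (d(w) = -3*(-3 + w) = 9 - 3*w)
c(g, O) = O + g*(9 + g) (c(g, O) = (9 + g)*g + O = g*(9 + g) + O = O + g*(9 + g))
b(p, L) = 684 - p (b(p, L) = (2 + 22² + 9*22) - p = (2 + 484 + 198) - p = 684 - p)
(-180201 + b(d(-22), -226)) - z(175, 157) = (-180201 + (684 - (9 - 3*(-22)))) - (157 - 1*175) = (-180201 + (684 - (9 + 66))) - (157 - 175) = (-180201 + (684 - 1*75)) - 1*(-18) = (-180201 + (684 - 75)) + 18 = (-180201 + 609) + 18 = -179592 + 18 = -179574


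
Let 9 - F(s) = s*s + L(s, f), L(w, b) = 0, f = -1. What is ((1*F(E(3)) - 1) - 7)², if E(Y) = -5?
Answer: 576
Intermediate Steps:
F(s) = 9 - s² (F(s) = 9 - (s*s + 0) = 9 - (s² + 0) = 9 - s²)
((1*F(E(3)) - 1) - 7)² = ((1*(9 - 1*(-5)²) - 1) - 7)² = ((1*(9 - 1*25) - 1) - 7)² = ((1*(9 - 25) - 1) - 7)² = ((1*(-16) - 1) - 7)² = ((-16 - 1) - 7)² = (-17 - 7)² = (-24)² = 576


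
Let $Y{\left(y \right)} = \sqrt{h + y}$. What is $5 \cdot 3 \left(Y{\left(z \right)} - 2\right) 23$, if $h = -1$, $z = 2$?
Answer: $-345$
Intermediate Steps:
$Y{\left(y \right)} = \sqrt{-1 + y}$
$5 \cdot 3 \left(Y{\left(z \right)} - 2\right) 23 = 5 \cdot 3 \left(\sqrt{-1 + 2} - 2\right) 23 = 5 \cdot 3 \left(\sqrt{1} - 2\right) 23 = 5 \cdot 3 \left(1 - 2\right) 23 = 5 \cdot 3 \left(-1\right) 23 = 5 \left(-3\right) 23 = \left(-15\right) 23 = -345$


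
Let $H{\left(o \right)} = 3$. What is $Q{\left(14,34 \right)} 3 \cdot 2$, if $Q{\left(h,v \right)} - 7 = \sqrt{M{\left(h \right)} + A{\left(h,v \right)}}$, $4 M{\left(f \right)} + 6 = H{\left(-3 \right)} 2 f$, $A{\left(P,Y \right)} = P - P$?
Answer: $42 + 3 \sqrt{78} \approx 68.495$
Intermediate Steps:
$A{\left(P,Y \right)} = 0$
$M{\left(f \right)} = - \frac{3}{2} + \frac{3 f}{2}$ ($M{\left(f \right)} = - \frac{3}{2} + \frac{3 \cdot 2 f}{4} = - \frac{3}{2} + \frac{6 f}{4} = - \frac{3}{2} + \frac{3 f}{2}$)
$Q{\left(h,v \right)} = 7 + \sqrt{- \frac{3}{2} + \frac{3 h}{2}}$ ($Q{\left(h,v \right)} = 7 + \sqrt{\left(- \frac{3}{2} + \frac{3 h}{2}\right) + 0} = 7 + \sqrt{- \frac{3}{2} + \frac{3 h}{2}}$)
$Q{\left(14,34 \right)} 3 \cdot 2 = \left(7 + \frac{\sqrt{-6 + 6 \cdot 14}}{2}\right) 3 \cdot 2 = \left(7 + \frac{\sqrt{-6 + 84}}{2}\right) 6 = \left(7 + \frac{\sqrt{78}}{2}\right) 6 = 42 + 3 \sqrt{78}$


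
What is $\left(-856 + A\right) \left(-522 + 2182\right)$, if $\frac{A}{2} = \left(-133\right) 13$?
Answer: $-7161240$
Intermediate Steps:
$A = -3458$ ($A = 2 \left(\left(-133\right) 13\right) = 2 \left(-1729\right) = -3458$)
$\left(-856 + A\right) \left(-522 + 2182\right) = \left(-856 - 3458\right) \left(-522 + 2182\right) = \left(-4314\right) 1660 = -7161240$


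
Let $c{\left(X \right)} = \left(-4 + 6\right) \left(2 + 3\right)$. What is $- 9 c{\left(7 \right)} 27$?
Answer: $-2430$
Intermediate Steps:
$c{\left(X \right)} = 10$ ($c{\left(X \right)} = 2 \cdot 5 = 10$)
$- 9 c{\left(7 \right)} 27 = \left(-9\right) 10 \cdot 27 = \left(-90\right) 27 = -2430$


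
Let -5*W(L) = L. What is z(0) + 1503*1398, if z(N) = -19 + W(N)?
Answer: 2101175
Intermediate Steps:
W(L) = -L/5
z(N) = -19 - N/5
z(0) + 1503*1398 = (-19 - 1/5*0) + 1503*1398 = (-19 + 0) + 2101194 = -19 + 2101194 = 2101175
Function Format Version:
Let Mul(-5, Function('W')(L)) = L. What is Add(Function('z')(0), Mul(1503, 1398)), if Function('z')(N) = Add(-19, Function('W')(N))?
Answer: 2101175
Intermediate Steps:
Function('W')(L) = Mul(Rational(-1, 5), L)
Function('z')(N) = Add(-19, Mul(Rational(-1, 5), N))
Add(Function('z')(0), Mul(1503, 1398)) = Add(Add(-19, Mul(Rational(-1, 5), 0)), Mul(1503, 1398)) = Add(Add(-19, 0), 2101194) = Add(-19, 2101194) = 2101175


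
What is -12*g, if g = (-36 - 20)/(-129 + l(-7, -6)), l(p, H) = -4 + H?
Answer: -672/139 ≈ -4.8345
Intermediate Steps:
g = 56/139 (g = (-36 - 20)/(-129 + (-4 - 6)) = -56/(-129 - 10) = -56/(-139) = -56*(-1/139) = 56/139 ≈ 0.40288)
-12*g = -12*56/139 = -672/139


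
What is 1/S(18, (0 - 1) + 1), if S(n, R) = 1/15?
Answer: 15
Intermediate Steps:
S(n, R) = 1/15
1/S(18, (0 - 1) + 1) = 1/(1/15) = 15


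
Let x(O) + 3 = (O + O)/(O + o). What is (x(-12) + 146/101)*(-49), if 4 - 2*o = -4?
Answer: -7154/101 ≈ -70.832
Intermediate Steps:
o = 4 (o = 2 - ½*(-4) = 2 + 2 = 4)
x(O) = -3 + 2*O/(4 + O) (x(O) = -3 + (O + O)/(O + 4) = -3 + (2*O)/(4 + O) = -3 + 2*O/(4 + O))
(x(-12) + 146/101)*(-49) = ((-12 - 1*(-12))/(4 - 12) + 146/101)*(-49) = ((-12 + 12)/(-8) + 146*(1/101))*(-49) = (-⅛*0 + 146/101)*(-49) = (0 + 146/101)*(-49) = (146/101)*(-49) = -7154/101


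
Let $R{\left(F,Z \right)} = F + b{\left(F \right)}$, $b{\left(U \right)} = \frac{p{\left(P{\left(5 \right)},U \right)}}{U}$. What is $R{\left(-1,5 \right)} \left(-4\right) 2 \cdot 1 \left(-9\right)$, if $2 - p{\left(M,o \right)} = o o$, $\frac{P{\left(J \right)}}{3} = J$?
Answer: $-144$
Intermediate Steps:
$P{\left(J \right)} = 3 J$
$p{\left(M,o \right)} = 2 - o^{2}$ ($p{\left(M,o \right)} = 2 - o o = 2 - o^{2}$)
$b{\left(U \right)} = \frac{2 - U^{2}}{U}$
$R{\left(F,Z \right)} = \frac{2}{F}$ ($R{\left(F,Z \right)} = F - \left(F - \frac{2}{F}\right) = \frac{2}{F}$)
$R{\left(-1,5 \right)} \left(-4\right) 2 \cdot 1 \left(-9\right) = \frac{2}{-1} \left(-4\right) 2 \cdot 1 \left(-9\right) = 2 \left(-1\right) \left(\left(-8\right) 1\right) \left(-9\right) = \left(-2\right) \left(-8\right) \left(-9\right) = 16 \left(-9\right) = -144$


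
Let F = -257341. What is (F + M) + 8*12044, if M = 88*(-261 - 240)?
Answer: -205077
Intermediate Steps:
M = -44088 (M = 88*(-501) = -44088)
(F + M) + 8*12044 = (-257341 - 44088) + 8*12044 = -301429 + 96352 = -205077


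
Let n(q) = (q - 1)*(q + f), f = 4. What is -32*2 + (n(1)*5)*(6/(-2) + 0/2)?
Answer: -64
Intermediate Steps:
n(q) = (-1 + q)*(4 + q) (n(q) = (q - 1)*(q + 4) = (-1 + q)*(4 + q))
-32*2 + (n(1)*5)*(6/(-2) + 0/2) = -32*2 + ((-4 + 1² + 3*1)*5)*(6/(-2) + 0/2) = -64 + ((-4 + 1 + 3)*5)*(6*(-½) + 0*(½)) = -64 + (0*5)*(-3 + 0) = -64 + 0*(-3) = -64 + 0 = -64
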